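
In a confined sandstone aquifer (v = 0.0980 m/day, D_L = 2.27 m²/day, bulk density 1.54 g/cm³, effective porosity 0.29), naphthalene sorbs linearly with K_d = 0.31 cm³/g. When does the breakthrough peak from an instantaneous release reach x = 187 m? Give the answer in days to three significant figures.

Retardation factor R = 1 + ρ_b·K_d/n = 1 + 1.54 × 0.31/0.29 = 2.646.
Sorption retards both mechanisms: v_R = v/R = 0.03704 m/day, D_R = D/R = 0.8579 m²/day.
Peak time from v_R²t² + 2D_R t − x² = 0: t = (√(D_R² + v_R²x²) − D_R)/v_R².
√(D_R² + v_R²x²) = √(0.8579² + 0.03704² × 187²) = 6.979; v_R² = 0.001372.
t = (6.979 − 0.8579)/0.001372 = 4460 days.

4460 days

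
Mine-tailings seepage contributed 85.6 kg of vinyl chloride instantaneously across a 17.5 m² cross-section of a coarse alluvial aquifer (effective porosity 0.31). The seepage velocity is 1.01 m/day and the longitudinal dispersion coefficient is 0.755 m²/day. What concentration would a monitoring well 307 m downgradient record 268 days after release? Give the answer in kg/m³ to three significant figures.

0.0613 kg/m³

For an instantaneous plane source, C(x,t) = M/(n_e·A·√(4πDt)) · exp(−(x−vt)²/(4Dt)), with n_e·A the pore (flow) area.
Plume center vt = 1.01 × 268 = 270.68 m, so the well at 307 m is 36.32 m downgradient of the peak.
√(4πDt) = 50.42 m, giving peak height M/(n_e·A·√(4πDt)) = 85.6/(0.31 × 17.5 × 50.42) = 0.3129 kg/m³.
(x−vt)²/(4Dt) = (36.32)²/(4 × 0.755 × 268) = 1.630; exp(−1.630) = 0.1959.
C = 0.3129 × 0.1959 = 0.0613 kg/m³.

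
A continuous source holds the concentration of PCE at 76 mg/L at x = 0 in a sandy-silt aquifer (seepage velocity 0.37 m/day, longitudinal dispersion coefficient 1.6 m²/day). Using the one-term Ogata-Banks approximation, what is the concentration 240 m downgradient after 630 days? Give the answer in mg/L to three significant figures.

33.4 mg/L

For a continuous step input, C/C₀ ≈ ½·erfc((x−vt)/(2√(Dt))).
vt = 0.37 × 630 = 233.1 m and 2√(Dt) = 2√(1.6 × 630) = 63.50 m.
Argument (x−vt)/(2√(Dt)) = (240 − 233.1)/63.50 = 0.1087; ½·erfc(0.1087) = 0.4389.
C = 76 × 0.4389 = 33.4 mg/L.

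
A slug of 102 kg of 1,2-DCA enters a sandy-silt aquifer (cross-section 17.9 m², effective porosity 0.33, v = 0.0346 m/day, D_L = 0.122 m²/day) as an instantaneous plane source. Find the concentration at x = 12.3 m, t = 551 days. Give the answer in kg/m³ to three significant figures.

For an instantaneous plane source, C(x,t) = M/(n_e·A·√(4πDt)) · exp(−(x−vt)²/(4Dt)), with n_e·A the pore (flow) area.
Plume center vt = 0.0346 × 551 = 19.0646 m, so the well at 12.3 m is 6.7646 m upgradient of the peak.
√(4πDt) = 29.06 m, giving peak height M/(n_e·A·√(4πDt)) = 102/(0.33 × 17.9 × 29.06) = 0.5942 kg/m³.
(x−vt)²/(4Dt) = (-6.7646)²/(4 × 0.122 × 551) = 0.1702; exp(−0.1702) = 0.8435.
C = 0.5942 × 0.8435 = 0.501 kg/m³.

0.501 kg/m³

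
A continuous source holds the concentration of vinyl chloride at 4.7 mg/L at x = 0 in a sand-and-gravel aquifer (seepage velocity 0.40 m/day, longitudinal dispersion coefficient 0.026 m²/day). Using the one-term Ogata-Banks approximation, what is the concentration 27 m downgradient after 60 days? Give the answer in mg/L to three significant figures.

0.210 mg/L

For a continuous step input, C/C₀ ≈ ½·erfc((x−vt)/(2√(Dt))).
vt = 0.40 × 60 = 24 m and 2√(Dt) = 2√(0.026 × 60) = 2.498 m.
Argument (x−vt)/(2√(Dt)) = (27 − 24)/2.498 = 1.201; ½·erfc(1.201) = 0.04471.
C = 4.7 × 0.04471 = 0.210 mg/L.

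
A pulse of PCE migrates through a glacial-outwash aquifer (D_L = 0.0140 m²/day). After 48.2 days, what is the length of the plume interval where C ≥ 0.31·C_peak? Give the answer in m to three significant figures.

The plume is Gaussian with σ = √(2Dt) = √(2 × 0.0140 × 48.2) = 1.162 m.
C/C_peak = exp(−Δx²/(2σ²)) = 0.31 ⇒ Δx = σ·√(−2 ln 0.31) = 1.162 × 1.530 = 1.778 m.
Width = 2Δx = 3.56 m.

3.56 m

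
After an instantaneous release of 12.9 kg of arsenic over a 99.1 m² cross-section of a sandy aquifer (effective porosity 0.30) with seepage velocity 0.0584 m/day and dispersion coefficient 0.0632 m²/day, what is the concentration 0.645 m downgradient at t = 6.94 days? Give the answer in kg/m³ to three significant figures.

For an instantaneous plane source, C(x,t) = M/(n_e·A·√(4πDt)) · exp(−(x−vt)²/(4Dt)), with n_e·A the pore (flow) area.
Plume center vt = 0.0584 × 6.94 = 0.405296 m, so the well at 0.645 m is 0.239704 m downgradient of the peak.
√(4πDt) = 2.348 m, giving peak height M/(n_e·A·√(4πDt)) = 12.9/(0.30 × 99.1 × 2.348) = 0.1848 kg/m³.
(x−vt)²/(4Dt) = (0.239704)²/(4 × 0.0632 × 6.94) = 0.03275; exp(−0.03275) = 0.9678.
C = 0.1848 × 0.9678 = 0.179 kg/m³.

0.179 kg/m³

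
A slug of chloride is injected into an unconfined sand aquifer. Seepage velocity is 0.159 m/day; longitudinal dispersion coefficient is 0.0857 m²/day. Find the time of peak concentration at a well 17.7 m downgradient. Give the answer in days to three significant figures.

108 days

For the 1D instantaneous-source solution, setting ∂C/∂t = 0 at fixed x gives v²t² + 2Dt − x² = 0, so t = (√(D² + v²x²) − D)/v².
√(D² + v²x²) = √(0.0857² + 0.159² × 17.7²) = 2.816; v² = 0.025281.
t = (2.816 − 0.0857)/0.025281 = 108 days (vs. the pure-advection estimate x/v = 111 d).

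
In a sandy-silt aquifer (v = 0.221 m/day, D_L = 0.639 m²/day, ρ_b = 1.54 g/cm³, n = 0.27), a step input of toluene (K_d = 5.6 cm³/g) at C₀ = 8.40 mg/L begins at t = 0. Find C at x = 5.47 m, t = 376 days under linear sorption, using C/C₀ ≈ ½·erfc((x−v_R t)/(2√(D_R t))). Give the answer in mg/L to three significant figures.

1.85 mg/L

Retardation factor R = 1 + ρ_b·K_d/n = 1 + 1.54 × 5.6/0.27 = 32.94.
Sorption retards both mechanisms: v_R = v/R = 0.006709 m/day, D_R = D/R = 0.01940 m²/day.
v_R·t = 0.006709 × 376 = 2.522584 m; 2√(D_R t) = 5.402 m; argument = (5.47 − 2.522584)/5.402 = 0.5456.
C = C₀ × ½·erfc(0.5456) = 8.40 × 0.2202 = 1.85 mg/L.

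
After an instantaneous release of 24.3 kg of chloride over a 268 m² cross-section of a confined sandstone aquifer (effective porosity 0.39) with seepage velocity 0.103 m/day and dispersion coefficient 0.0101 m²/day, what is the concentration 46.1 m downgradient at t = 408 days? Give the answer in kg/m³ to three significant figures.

For an instantaneous plane source, C(x,t) = M/(n_e·A·√(4πDt)) · exp(−(x−vt)²/(4Dt)), with n_e·A the pore (flow) area.
Plume center vt = 0.103 × 408 = 42.024 m, so the well at 46.1 m is 4.076 m downgradient of the peak.
√(4πDt) = 7.196 m, giving peak height M/(n_e·A·√(4πDt)) = 24.3/(0.39 × 268 × 7.196) = 0.03231 kg/m³.
(x−vt)²/(4Dt) = (4.076)²/(4 × 0.0101 × 408) = 1.008; exp(−1.008) = 0.3649.
C = 0.03231 × 0.3649 = 0.0118 kg/m³.

0.0118 kg/m³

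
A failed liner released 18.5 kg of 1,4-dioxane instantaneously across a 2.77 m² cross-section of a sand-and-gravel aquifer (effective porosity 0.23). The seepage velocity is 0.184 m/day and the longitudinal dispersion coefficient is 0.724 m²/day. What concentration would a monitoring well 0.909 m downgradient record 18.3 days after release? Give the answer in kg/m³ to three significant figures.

For an instantaneous plane source, C(x,t) = M/(n_e·A·√(4πDt)) · exp(−(x−vt)²/(4Dt)), with n_e·A the pore (flow) area.
Plume center vt = 0.184 × 18.3 = 3.3672 m, so the well at 0.909 m is 2.4582 m upgradient of the peak.
√(4πDt) = 12.90 m, giving peak height M/(n_e·A·√(4πDt)) = 18.5/(0.23 × 2.77 × 12.90) = 2.251 kg/m³.
(x−vt)²/(4Dt) = (-2.4582)²/(4 × 0.724 × 18.3) = 0.1140; exp(−0.1140) = 0.8923.
C = 2.251 × 0.8923 = 2.01 kg/m³.

2.01 kg/m³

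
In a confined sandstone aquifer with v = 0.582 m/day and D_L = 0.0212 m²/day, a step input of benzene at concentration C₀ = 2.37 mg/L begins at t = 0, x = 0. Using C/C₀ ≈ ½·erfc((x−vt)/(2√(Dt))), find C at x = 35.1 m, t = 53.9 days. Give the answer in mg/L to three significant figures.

For a continuous step input, C/C₀ ≈ ½·erfc((x−vt)/(2√(Dt))).
vt = 0.582 × 53.9 = 31.3698 m and 2√(Dt) = 2√(0.0212 × 53.9) = 2.138 m.
Argument (x−vt)/(2√(Dt)) = (35.1 − 31.3698)/2.138 = 1.745; ½·erfc(1.745) = 0.006797.
C = 2.37 × 0.006797 = 0.0161 mg/L.

0.0161 mg/L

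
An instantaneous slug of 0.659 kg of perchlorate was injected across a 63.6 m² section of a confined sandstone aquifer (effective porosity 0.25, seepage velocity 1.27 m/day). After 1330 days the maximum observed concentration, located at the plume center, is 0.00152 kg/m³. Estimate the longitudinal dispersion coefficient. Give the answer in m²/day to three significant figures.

0.0445 m²/day

At the plume center C_max = M/(n_e·A·√(4πDt)), so D = M²/(4πt·(n_e·A·C_max)²).
n_e·A·C_max = 0.25 × 63.6 × 0.00152 = 0.02417 kg/m.
D = 0.659²/(4π × 1330 × 0.02417²) = 0.0445 m²/day.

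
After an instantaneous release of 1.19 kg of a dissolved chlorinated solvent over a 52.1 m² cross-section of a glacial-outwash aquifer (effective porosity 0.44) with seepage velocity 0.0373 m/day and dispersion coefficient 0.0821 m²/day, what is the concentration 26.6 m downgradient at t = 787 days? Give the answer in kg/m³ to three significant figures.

For an instantaneous plane source, C(x,t) = M/(n_e·A·√(4πDt)) · exp(−(x−vt)²/(4Dt)), with n_e·A the pore (flow) area.
Plume center vt = 0.0373 × 787 = 29.3551 m, so the well at 26.6 m is 2.7551 m upgradient of the peak.
√(4πDt) = 28.49 m, giving peak height M/(n_e·A·√(4πDt)) = 1.19/(0.44 × 52.1 × 28.49) = 0.001822 kg/m³.
(x−vt)²/(4Dt) = (-2.7551)²/(4 × 0.0821 × 787) = 0.02937; exp(−0.02937) = 0.9711.
C = 0.001822 × 0.9711 = 0.00177 kg/m³.

0.00177 kg/m³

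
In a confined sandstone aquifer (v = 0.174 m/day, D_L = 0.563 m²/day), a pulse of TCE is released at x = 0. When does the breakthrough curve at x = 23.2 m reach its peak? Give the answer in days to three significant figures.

For the 1D instantaneous-source solution, setting ∂C/∂t = 0 at fixed x gives v²t² + 2Dt − x² = 0, so t = (√(D² + v²x²) − D)/v².
√(D² + v²x²) = √(0.563² + 0.174² × 23.2²) = 4.076; v² = 0.030276.
t = (4.076 − 0.563)/0.030276 = 116 days (vs. the pure-advection estimate x/v = 133 d).

116 days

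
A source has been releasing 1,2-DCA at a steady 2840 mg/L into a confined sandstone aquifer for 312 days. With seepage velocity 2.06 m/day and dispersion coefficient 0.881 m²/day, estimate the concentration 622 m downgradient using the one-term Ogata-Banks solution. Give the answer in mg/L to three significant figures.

2300 mg/L

For a continuous step input, C/C₀ ≈ ½·erfc((x−vt)/(2√(Dt))).
vt = 2.06 × 312 = 642.72 m and 2√(Dt) = 2√(0.881 × 312) = 33.16 m.
Argument (x−vt)/(2√(Dt)) = (622 − 642.72)/33.16 = -0.6248; ½·erfc(-0.6248) = 0.8115.
C = 2840 × 0.8115 = 2300 mg/L.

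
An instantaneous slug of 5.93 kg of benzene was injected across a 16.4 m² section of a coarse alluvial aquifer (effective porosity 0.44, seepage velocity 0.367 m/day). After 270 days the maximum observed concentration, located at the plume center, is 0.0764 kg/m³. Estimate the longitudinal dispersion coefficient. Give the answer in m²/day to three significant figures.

0.0341 m²/day

At the plume center C_max = M/(n_e·A·√(4πDt)), so D = M²/(4πt·(n_e·A·C_max)²).
n_e·A·C_max = 0.44 × 16.4 × 0.0764 = 0.5513 kg/m.
D = 5.93²/(4π × 270 × 0.5513²) = 0.0341 m²/day.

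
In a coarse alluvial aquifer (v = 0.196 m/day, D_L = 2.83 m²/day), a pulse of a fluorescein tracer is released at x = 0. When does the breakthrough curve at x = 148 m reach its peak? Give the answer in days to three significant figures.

685 days

For the 1D instantaneous-source solution, setting ∂C/∂t = 0 at fixed x gives v²t² + 2Dt − x² = 0, so t = (√(D² + v²x²) − D)/v².
√(D² + v²x²) = √(2.83² + 0.196² × 148²) = 29.15; v² = 0.038416.
t = (29.15 − 2.83)/0.038416 = 685 days (vs. the pure-advection estimate x/v = 755 d).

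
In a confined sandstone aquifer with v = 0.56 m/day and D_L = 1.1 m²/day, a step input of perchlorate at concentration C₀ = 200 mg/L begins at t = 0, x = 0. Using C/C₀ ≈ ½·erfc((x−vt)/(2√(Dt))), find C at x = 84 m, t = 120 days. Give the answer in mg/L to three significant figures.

30.1 mg/L

For a continuous step input, C/C₀ ≈ ½·erfc((x−vt)/(2√(Dt))).
vt = 0.56 × 120 = 67.2 m and 2√(Dt) = 2√(1.1 × 120) = 22.98 m.
Argument (x−vt)/(2√(Dt)) = (84 − 67.2)/22.98 = 0.7311; ½·erfc(0.7311) = 0.1506.
C = 200 × 0.1506 = 30.1 mg/L.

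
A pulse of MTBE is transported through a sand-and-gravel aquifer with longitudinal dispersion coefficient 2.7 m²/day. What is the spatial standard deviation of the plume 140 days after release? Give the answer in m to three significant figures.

27.5 m

Dispersive spreading gives a Gaussian with σ² = 2Dt; advection only shifts the center.
σ = √(2 × 2.7 × 140) = 27.5 m.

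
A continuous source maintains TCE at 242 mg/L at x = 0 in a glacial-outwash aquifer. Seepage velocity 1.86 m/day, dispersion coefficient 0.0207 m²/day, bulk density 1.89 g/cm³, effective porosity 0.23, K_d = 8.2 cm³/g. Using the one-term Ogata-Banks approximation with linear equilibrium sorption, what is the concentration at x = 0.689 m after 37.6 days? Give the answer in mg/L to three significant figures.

239 mg/L

Retardation factor R = 1 + ρ_b·K_d/n = 1 + 1.89 × 8.2/0.23 = 68.38.
Sorption retards both mechanisms: v_R = v/R = 0.02720 m/day, D_R = D/R = 0.0003027 m²/day.
v_R·t = 0.02720 × 37.6 = 1.02272 m; 2√(D_R t) = 0.2134 m; argument = (0.689 − 1.02272)/0.2134 = -1.564.
C = C₀ × ½·erfc(-1.564) = 242 × 0.9865 = 239 mg/L.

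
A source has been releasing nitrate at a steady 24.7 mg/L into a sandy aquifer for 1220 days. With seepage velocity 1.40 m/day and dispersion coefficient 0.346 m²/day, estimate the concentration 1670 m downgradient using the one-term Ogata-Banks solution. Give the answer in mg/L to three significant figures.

For a continuous step input, C/C₀ ≈ ½·erfc((x−vt)/(2√(Dt))).
vt = 1.40 × 1220 = 1708 m and 2√(Dt) = 2√(0.346 × 1220) = 41.09 m.
Argument (x−vt)/(2√(Dt)) = (1670 − 1708)/41.09 = -0.9248; ½·erfc(-0.9248) = 0.9045.
C = 24.7 × 0.9045 = 22.3 mg/L.

22.3 mg/L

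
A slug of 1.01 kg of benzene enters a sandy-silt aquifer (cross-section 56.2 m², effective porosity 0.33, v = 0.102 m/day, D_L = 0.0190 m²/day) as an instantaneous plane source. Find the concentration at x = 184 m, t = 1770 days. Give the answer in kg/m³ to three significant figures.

For an instantaneous plane source, C(x,t) = M/(n_e·A·√(4πDt)) · exp(−(x−vt)²/(4Dt)), with n_e·A the pore (flow) area.
Plume center vt = 0.102 × 1770 = 180.54 m, so the well at 184 m is 3.46 m downgradient of the peak.
√(4πDt) = 20.56 m, giving peak height M/(n_e·A·√(4πDt)) = 1.01/(0.33 × 56.2 × 20.56) = 0.002649 kg/m³.
(x−vt)²/(4Dt) = (3.46)²/(4 × 0.0190 × 1770) = 0.08899; exp(−0.08899) = 0.9149.
C = 0.002649 × 0.9149 = 0.00242 kg/m³.

0.00242 kg/m³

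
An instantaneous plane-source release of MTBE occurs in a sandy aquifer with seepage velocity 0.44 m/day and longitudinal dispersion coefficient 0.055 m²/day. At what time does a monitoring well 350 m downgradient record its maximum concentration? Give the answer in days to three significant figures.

For the 1D instantaneous-source solution, setting ∂C/∂t = 0 at fixed x gives v²t² + 2Dt − x² = 0, so t = (√(D² + v²x²) − D)/v².
√(D² + v²x²) = √(0.055² + 0.44² × 350²) = 154.0; v² = 0.1936.
t = (154.0 − 0.055)/0.1936 = 795 days (vs. the pure-advection estimate x/v = 795 d).

795 days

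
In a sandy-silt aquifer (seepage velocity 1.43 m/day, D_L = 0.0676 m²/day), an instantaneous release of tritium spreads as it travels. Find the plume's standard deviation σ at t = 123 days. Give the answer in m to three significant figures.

Dispersive spreading gives a Gaussian with σ² = 2Dt; advection only shifts the center.
σ = √(2 × 0.0676 × 123) = 4.08 m.

4.08 m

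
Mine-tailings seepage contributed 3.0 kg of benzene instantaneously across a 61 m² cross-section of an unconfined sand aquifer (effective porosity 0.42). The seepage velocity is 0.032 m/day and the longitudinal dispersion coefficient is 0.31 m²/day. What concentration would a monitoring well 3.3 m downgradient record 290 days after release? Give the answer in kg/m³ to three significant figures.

0.00315 kg/m³

For an instantaneous plane source, C(x,t) = M/(n_e·A·√(4πDt)) · exp(−(x−vt)²/(4Dt)), with n_e·A the pore (flow) area.
Plume center vt = 0.032 × 290 = 9.28 m, so the well at 3.3 m is 5.98 m upgradient of the peak.
√(4πDt) = 33.61 m, giving peak height M/(n_e·A·√(4πDt)) = 3.0/(0.42 × 61 × 33.61) = 0.003484 kg/m³.
(x−vt)²/(4Dt) = (-5.98)²/(4 × 0.31 × 290) = 0.09944; exp(−0.09944) = 0.9053.
C = 0.003484 × 0.9053 = 0.00315 kg/m³.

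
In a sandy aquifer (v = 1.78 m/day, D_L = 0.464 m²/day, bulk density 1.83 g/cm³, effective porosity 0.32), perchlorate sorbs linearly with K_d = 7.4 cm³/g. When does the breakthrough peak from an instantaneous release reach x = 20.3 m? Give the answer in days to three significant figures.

Retardation factor R = 1 + ρ_b·K_d/n = 1 + 1.83 × 7.4/0.32 = 43.32.
Sorption retards both mechanisms: v_R = v/R = 0.04109 m/day, D_R = D/R = 0.01071 m²/day.
Peak time from v_R²t² + 2D_R t − x² = 0: t = (√(D_R² + v_R²x²) − D_R)/v_R².
√(D_R² + v_R²x²) = √(0.01071² + 0.04109² × 20.3²) = 0.8342; v_R² = 0.001688.
t = (0.8342 − 0.01071)/0.001688 = 488 days.

488 days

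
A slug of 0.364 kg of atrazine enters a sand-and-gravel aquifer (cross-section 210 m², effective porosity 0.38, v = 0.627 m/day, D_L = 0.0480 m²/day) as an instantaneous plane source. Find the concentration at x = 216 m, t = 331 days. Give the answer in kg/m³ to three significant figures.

For an instantaneous plane source, C(x,t) = M/(n_e·A·√(4πDt)) · exp(−(x−vt)²/(4Dt)), with n_e·A the pore (flow) area.
Plume center vt = 0.627 × 331 = 207.537 m, so the well at 216 m is 8.463 m downgradient of the peak.
√(4πDt) = 14.13 m, giving peak height M/(n_e·A·√(4πDt)) = 0.364/(0.38 × 210 × 14.13) = 0.0003228 kg/m³.
(x−vt)²/(4Dt) = (8.463)²/(4 × 0.0480 × 331) = 1.127; exp(−1.127) = 0.3240.
C = 0.0003228 × 0.3240 = 0.000105 kg/m³.

0.000105 kg/m³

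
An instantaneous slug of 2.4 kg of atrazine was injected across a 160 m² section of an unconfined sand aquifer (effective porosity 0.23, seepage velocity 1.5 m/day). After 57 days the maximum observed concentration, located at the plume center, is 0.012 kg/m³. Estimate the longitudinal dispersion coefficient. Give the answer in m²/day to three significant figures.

At the plume center C_max = M/(n_e·A·√(4πDt)), so D = M²/(4πt·(n_e·A·C_max)²).
n_e·A·C_max = 0.23 × 160 × 0.012 = 0.4416 kg/m.
D = 2.4²/(4π × 57 × 0.4416²) = 0.0412 m²/day.

0.0412 m²/day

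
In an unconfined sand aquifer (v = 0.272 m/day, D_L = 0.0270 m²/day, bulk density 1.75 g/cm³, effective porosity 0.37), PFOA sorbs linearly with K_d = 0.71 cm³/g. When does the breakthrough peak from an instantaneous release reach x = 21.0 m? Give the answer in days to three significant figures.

335 days

Retardation factor R = 1 + ρ_b·K_d/n = 1 + 1.75 × 0.71/0.37 = 4.358.
Sorption retards both mechanisms: v_R = v/R = 0.06241 m/day, D_R = D/R = 0.006196 m²/day.
Peak time from v_R²t² + 2D_R t − x² = 0: t = (√(D_R² + v_R²x²) − D_R)/v_R².
√(D_R² + v_R²x²) = √(0.006196² + 0.06241² × 21.0²) = 1.311; v_R² = 0.003895.
t = (1.311 − 0.006196)/0.003895 = 335 days.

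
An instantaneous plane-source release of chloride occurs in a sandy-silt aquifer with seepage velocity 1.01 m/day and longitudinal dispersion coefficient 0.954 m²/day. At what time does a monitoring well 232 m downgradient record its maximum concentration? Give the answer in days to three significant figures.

For the 1D instantaneous-source solution, setting ∂C/∂t = 0 at fixed x gives v²t² + 2Dt − x² = 0, so t = (√(D² + v²x²) − D)/v².
√(D² + v²x²) = √(0.954² + 1.01² × 232²) = 234.3; v² = 1.0201.
t = (234.3 − 0.954)/1.0201 = 229 days (vs. the pure-advection estimate x/v = 230 d).

229 days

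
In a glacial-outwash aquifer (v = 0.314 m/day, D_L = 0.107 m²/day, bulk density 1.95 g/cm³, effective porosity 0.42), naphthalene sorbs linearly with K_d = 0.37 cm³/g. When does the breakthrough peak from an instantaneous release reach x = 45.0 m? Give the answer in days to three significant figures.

387 days

Retardation factor R = 1 + ρ_b·K_d/n = 1 + 1.95 × 0.37/0.42 = 2.718.
Sorption retards both mechanisms: v_R = v/R = 0.1155 m/day, D_R = D/R = 0.03937 m²/day.
Peak time from v_R²t² + 2D_R t − x² = 0: t = (√(D_R² + v_R²x²) − D_R)/v_R².
√(D_R² + v_R²x²) = √(0.03937² + 0.1155² × 45.0²) = 5.198; v_R² = 0.01334.
t = (5.198 − 0.03937)/0.01334 = 387 days.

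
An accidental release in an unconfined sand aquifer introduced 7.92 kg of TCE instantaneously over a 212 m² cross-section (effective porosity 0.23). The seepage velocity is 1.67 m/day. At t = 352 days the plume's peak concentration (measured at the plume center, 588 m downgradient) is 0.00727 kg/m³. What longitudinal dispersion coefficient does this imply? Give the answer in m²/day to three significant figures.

At the plume center C_max = M/(n_e·A·√(4πDt)), so D = M²/(4πt·(n_e·A·C_max)²).
n_e·A·C_max = 0.23 × 212 × 0.00727 = 0.3545 kg/m.
D = 7.92²/(4π × 352 × 0.3545²) = 0.113 m²/day.

0.113 m²/day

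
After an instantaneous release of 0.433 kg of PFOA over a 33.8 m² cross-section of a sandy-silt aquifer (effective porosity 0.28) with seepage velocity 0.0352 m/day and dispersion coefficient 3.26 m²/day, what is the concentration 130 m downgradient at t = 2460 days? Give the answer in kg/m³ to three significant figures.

For an instantaneous plane source, C(x,t) = M/(n_e·A·√(4πDt)) · exp(−(x−vt)²/(4Dt)), with n_e·A the pore (flow) area.
Plume center vt = 0.0352 × 2460 = 86.592 m, so the well at 130 m is 43.408 m downgradient of the peak.
√(4πDt) = 317.5 m, giving peak height M/(n_e·A·√(4πDt)) = 0.433/(0.28 × 33.8 × 317.5) = 0.0001441 kg/m³.
(x−vt)²/(4Dt) = (43.408)²/(4 × 3.26 × 2460) = 0.05874; exp(−0.05874) = 0.9430.
C = 0.0001441 × 0.9430 = 0.000136 kg/m³.

0.000136 kg/m³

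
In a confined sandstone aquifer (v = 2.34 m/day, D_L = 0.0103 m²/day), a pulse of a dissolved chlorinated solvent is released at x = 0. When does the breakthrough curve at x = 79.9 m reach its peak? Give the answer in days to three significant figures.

For the 1D instantaneous-source solution, setting ∂C/∂t = 0 at fixed x gives v²t² + 2Dt − x² = 0, so t = (√(D² + v²x²) − D)/v².
√(D² + v²x²) = √(0.0103² + 2.34² × 79.9²) = 187.0; v² = 5.4756.
t = (187.0 − 0.0103)/5.4756 = 34.1 days (vs. the pure-advection estimate x/v = 34.1 d).

34.1 days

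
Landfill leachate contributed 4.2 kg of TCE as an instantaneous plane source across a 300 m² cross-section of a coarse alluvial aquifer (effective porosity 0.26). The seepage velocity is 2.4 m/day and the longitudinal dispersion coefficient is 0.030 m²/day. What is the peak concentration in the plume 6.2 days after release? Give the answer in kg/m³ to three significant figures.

0.0352 kg/m³

The peak of an instantaneous 1D plume sits at x = vt; there the Gaussian factor is 1 and C_max = M/(n_e·A·√(4πDt)), where n_e·A is the pore area the mass is dissolved in.
√(4πDt) = √(4π × 0.030 × 6.2) = 1.529 m, so C_max = 4.2/(0.26 × 300 × 1.529) = 0.0352 kg/m³.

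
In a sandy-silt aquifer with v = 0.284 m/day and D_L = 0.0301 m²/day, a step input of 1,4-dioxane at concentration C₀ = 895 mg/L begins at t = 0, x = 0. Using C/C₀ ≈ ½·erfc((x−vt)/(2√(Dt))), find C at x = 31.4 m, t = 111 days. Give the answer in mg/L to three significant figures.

For a continuous step input, C/C₀ ≈ ½·erfc((x−vt)/(2√(Dt))).
vt = 0.284 × 111 = 31.524 m and 2√(Dt) = 2√(0.0301 × 111) = 3.656 m.
Argument (x−vt)/(2√(Dt)) = (31.4 − 31.524)/3.656 = -0.03392; ½·erfc(-0.03392) = 0.5191.
C = 895 × 0.5191 = 465 mg/L.

465 mg/L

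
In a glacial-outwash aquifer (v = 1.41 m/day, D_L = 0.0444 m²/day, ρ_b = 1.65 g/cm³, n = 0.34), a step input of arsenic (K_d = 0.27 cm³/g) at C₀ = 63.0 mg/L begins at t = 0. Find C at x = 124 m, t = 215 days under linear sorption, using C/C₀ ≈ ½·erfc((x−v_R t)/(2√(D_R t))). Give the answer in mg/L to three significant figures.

Retardation factor R = 1 + ρ_b·K_d/n = 1 + 1.65 × 0.27/0.34 = 2.310.
Sorption retards both mechanisms: v_R = v/R = 0.6104 m/day, D_R = D/R = 0.01922 m²/day.
v_R·t = 0.6104 × 215 = 131.236 m; 2√(D_R t) = 4.066 m; argument = (124 − 131.236)/4.066 = -1.780.
C = C₀ × ½·erfc(-1.780) = 63.0 × 0.9941 = 62.6 mg/L.

62.6 mg/L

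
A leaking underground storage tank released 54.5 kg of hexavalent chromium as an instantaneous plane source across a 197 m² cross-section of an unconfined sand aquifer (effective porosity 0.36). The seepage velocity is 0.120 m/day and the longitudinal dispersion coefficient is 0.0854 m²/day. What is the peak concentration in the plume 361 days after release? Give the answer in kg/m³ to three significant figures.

0.0390 kg/m³

The peak of an instantaneous 1D plume sits at x = vt; there the Gaussian factor is 1 and C_max = M/(n_e·A·√(4πDt)), where n_e·A is the pore area the mass is dissolved in.
√(4πDt) = √(4π × 0.0854 × 361) = 19.68 m, so C_max = 54.5/(0.36 × 197 × 19.68) = 0.0390 kg/m³.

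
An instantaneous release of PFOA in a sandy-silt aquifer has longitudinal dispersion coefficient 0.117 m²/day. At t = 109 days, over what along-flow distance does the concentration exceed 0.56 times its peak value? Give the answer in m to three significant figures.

10.9 m

The plume is Gaussian with σ = √(2Dt) = √(2 × 0.117 × 109) = 5.050 m.
C/C_peak = exp(−Δx²/(2σ²)) = 0.56 ⇒ Δx = σ·√(−2 ln 0.56) = 5.050 × 1.077 = 5.439 m.
Width = 2Δx = 10.9 m.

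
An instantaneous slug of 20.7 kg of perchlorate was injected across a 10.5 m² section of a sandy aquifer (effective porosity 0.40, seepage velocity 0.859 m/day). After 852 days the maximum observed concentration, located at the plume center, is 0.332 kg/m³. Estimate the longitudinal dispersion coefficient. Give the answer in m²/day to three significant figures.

At the plume center C_max = M/(n_e·A·√(4πDt)), so D = M²/(4πt·(n_e·A·C_max)²).
n_e·A·C_max = 0.40 × 10.5 × 0.332 = 1.394 kg/m.
D = 20.7²/(4π × 852 × 1.394²) = 0.0206 m²/day.

0.0206 m²/day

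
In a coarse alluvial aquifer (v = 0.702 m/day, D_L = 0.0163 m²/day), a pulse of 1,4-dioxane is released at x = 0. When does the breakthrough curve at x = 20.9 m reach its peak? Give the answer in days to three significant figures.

For the 1D instantaneous-source solution, setting ∂C/∂t = 0 at fixed x gives v²t² + 2Dt − x² = 0, so t = (√(D² + v²x²) − D)/v².
√(D² + v²x²) = √(0.0163² + 0.702² × 20.9²) = 14.67; v² = 0.492804.
t = (14.67 − 0.0163)/0.492804 = 29.7 days (vs. the pure-advection estimate x/v = 29.8 d).

29.7 days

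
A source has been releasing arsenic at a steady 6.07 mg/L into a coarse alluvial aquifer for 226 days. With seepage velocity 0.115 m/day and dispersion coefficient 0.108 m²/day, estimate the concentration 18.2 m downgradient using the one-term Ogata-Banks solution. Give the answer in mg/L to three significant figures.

5.27 mg/L

For a continuous step input, C/C₀ ≈ ½·erfc((x−vt)/(2√(Dt))).
vt = 0.115 × 226 = 25.99 m and 2√(Dt) = 2√(0.108 × 226) = 9.881 m.
Argument (x−vt)/(2√(Dt)) = (18.2 − 25.99)/9.881 = -0.7884; ½·erfc(-0.7884) = 0.8676.
C = 6.07 × 0.8676 = 5.27 mg/L.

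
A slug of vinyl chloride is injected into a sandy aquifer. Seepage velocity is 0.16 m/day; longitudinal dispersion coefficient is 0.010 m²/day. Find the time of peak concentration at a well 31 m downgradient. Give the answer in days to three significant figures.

For the 1D instantaneous-source solution, setting ∂C/∂t = 0 at fixed x gives v²t² + 2Dt − x² = 0, so t = (√(D² + v²x²) − D)/v².
√(D² + v²x²) = √(0.010² + 0.16² × 31²) = 4.960; v² = 0.0256.
t = (4.960 − 0.010)/0.0256 = 193 days (vs. the pure-advection estimate x/v = 194 d).

193 days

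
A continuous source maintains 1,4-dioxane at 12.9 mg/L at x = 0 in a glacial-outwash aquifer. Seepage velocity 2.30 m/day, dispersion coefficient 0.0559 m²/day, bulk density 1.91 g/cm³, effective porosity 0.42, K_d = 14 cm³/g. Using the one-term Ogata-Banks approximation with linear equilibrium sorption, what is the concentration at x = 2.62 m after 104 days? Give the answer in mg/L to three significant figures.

Retardation factor R = 1 + ρ_b·K_d/n = 1 + 1.91 × 14/0.42 = 64.67.
Sorption retards both mechanisms: v_R = v/R = 0.03557 m/day, D_R = D/R = 0.0008644 m²/day.
v_R·t = 0.03557 × 104 = 3.69928 m; 2√(D_R t) = 0.5997 m; argument = (2.62 − 3.69928)/0.5997 = -1.800.
C = C₀ × ½·erfc(-1.800) = 12.9 × 0.9945 = 12.8 mg/L.

12.8 mg/L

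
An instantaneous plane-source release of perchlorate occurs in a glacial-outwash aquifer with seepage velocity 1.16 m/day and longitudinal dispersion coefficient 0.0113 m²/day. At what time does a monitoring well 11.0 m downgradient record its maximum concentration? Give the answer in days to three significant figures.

9.47 days

For the 1D instantaneous-source solution, setting ∂C/∂t = 0 at fixed x gives v²t² + 2Dt − x² = 0, so t = (√(D² + v²x²) − D)/v².
√(D² + v²x²) = √(0.0113² + 1.16² × 11.0²) = 12.76; v² = 1.3456.
t = (12.76 − 0.0113)/1.3456 = 9.47 days (vs. the pure-advection estimate x/v = 9.48 d).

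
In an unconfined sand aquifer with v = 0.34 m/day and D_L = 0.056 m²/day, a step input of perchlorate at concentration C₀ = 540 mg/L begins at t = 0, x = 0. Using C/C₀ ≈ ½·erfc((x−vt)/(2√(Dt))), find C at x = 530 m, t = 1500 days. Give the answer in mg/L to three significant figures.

For a continuous step input, C/C₀ ≈ ½·erfc((x−vt)/(2√(Dt))).
vt = 0.34 × 1500 = 510 m and 2√(Dt) = 2√(0.056 × 1500) = 18.33 m.
Argument (x−vt)/(2√(Dt)) = (530 − 510)/18.33 = 1.091; ½·erfc(1.091) = 0.06143.
C = 540 × 0.06143 = 33.2 mg/L.

33.2 mg/L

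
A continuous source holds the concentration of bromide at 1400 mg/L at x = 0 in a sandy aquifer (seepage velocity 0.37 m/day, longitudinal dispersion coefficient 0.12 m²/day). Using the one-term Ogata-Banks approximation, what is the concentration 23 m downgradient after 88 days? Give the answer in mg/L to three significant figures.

For a continuous step input, C/C₀ ≈ ½·erfc((x−vt)/(2√(Dt))).
vt = 0.37 × 88 = 32.56 m and 2√(Dt) = 2√(0.12 × 88) = 6.499 m.
Argument (x−vt)/(2√(Dt)) = (23 − 32.56)/6.499 = -1.471; ½·erfc(-1.471) = 0.9813.
C = 1400 × 0.9813 = 1370 mg/L.

1370 mg/L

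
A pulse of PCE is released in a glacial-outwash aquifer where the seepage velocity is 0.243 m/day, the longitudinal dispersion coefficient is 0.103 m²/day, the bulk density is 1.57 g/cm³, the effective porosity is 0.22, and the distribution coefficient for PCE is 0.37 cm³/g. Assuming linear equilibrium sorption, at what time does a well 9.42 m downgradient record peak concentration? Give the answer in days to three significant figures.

Retardation factor R = 1 + ρ_b·K_d/n = 1 + 1.57 × 0.37/0.22 = 3.640.
Sorption retards both mechanisms: v_R = v/R = 0.06676 m/day, D_R = D/R = 0.02830 m²/day.
Peak time from v_R²t² + 2D_R t − x² = 0: t = (√(D_R² + v_R²x²) − D_R)/v_R².
√(D_R² + v_R²x²) = √(0.02830² + 0.06676² × 9.42²) = 0.6295; v_R² = 0.004457.
t = (0.6295 − 0.02830)/0.004457 = 135 days.

135 days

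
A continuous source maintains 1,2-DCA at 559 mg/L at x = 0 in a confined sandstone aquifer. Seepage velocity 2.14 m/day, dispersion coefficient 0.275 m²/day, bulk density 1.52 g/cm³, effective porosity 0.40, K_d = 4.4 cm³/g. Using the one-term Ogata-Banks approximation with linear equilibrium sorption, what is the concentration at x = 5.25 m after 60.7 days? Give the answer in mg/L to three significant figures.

523 mg/L

Retardation factor R = 1 + ρ_b·K_d/n = 1 + 1.52 × 4.4/0.40 = 17.72.
Sorption retards both mechanisms: v_R = v/R = 0.1208 m/day, D_R = D/R = 0.01552 m²/day.
v_R·t = 0.1208 × 60.7 = 7.33256 m; 2√(D_R t) = 1.941 m; argument = (5.25 − 7.33256)/1.941 = -1.073.
C = C₀ × ½·erfc(-1.073) = 559 × 0.9354 = 523 mg/L.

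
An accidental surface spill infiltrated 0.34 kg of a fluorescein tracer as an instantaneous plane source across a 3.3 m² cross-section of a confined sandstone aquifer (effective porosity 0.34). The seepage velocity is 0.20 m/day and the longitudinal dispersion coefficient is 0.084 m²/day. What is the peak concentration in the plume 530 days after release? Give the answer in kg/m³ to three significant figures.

0.0128 kg/m³

The peak of an instantaneous 1D plume sits at x = vt; there the Gaussian factor is 1 and C_max = M/(n_e·A·√(4πDt)), where n_e·A is the pore area the mass is dissolved in.
√(4πDt) = √(4π × 0.084 × 530) = 23.65 m, so C_max = 0.34/(0.34 × 3.3 × 23.65) = 0.0128 kg/m³.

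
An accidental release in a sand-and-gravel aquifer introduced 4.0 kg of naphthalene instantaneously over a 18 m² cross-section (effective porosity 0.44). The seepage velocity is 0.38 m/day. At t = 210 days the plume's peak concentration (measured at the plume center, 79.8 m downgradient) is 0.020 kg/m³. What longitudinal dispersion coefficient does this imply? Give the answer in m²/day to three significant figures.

0.242 m²/day

At the plume center C_max = M/(n_e·A·√(4πDt)), so D = M²/(4πt·(n_e·A·C_max)²).
n_e·A·C_max = 0.44 × 18 × 0.020 = 0.1584 kg/m.
D = 4.0²/(4π × 210 × 0.1584²) = 0.242 m²/day.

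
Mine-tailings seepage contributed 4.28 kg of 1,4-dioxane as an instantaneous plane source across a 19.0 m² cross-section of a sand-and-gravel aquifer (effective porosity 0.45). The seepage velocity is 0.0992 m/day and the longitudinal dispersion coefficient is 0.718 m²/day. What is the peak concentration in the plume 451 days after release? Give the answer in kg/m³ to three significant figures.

0.00785 kg/m³

The peak of an instantaneous 1D plume sits at x = vt; there the Gaussian factor is 1 and C_max = M/(n_e·A·√(4πDt)), where n_e·A is the pore area the mass is dissolved in.
√(4πDt) = √(4π × 0.718 × 451) = 63.79 m, so C_max = 4.28/(0.45 × 19.0 × 63.79) = 0.00785 kg/m³.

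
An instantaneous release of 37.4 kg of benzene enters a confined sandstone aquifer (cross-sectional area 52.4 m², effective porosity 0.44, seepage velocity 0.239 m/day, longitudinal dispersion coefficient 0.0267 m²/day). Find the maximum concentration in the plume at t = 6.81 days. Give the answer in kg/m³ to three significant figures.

The peak of an instantaneous 1D plume sits at x = vt; there the Gaussian factor is 1 and C_max = M/(n_e·A·√(4πDt)), where n_e·A is the pore area the mass is dissolved in.
√(4πDt) = √(4π × 0.0267 × 6.81) = 1.512 m, so C_max = 37.4/(0.44 × 52.4 × 1.512) = 1.07 kg/m³.

1.07 kg/m³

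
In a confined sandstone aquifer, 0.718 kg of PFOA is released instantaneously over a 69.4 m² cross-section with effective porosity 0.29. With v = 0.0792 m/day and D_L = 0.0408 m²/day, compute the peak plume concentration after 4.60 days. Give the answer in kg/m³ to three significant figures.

The peak of an instantaneous 1D plume sits at x = vt; there the Gaussian factor is 1 and C_max = M/(n_e·A·√(4πDt)), where n_e·A is the pore area the mass is dissolved in.
√(4πDt) = √(4π × 0.0408 × 4.60) = 1.536 m, so C_max = 0.718/(0.29 × 69.4 × 1.536) = 0.0232 kg/m³.

0.0232 kg/m³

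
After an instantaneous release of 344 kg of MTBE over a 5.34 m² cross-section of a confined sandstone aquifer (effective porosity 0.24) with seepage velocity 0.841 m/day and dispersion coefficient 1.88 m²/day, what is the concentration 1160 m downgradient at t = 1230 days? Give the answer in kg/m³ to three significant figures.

0.286 kg/m³

For an instantaneous plane source, C(x,t) = M/(n_e·A·√(4πDt)) · exp(−(x−vt)²/(4Dt)), with n_e·A the pore (flow) area.
Plume center vt = 0.841 × 1230 = 1034.43 m, so the well at 1160 m is 125.57 m downgradient of the peak.
√(4πDt) = 170.5 m, giving peak height M/(n_e·A·√(4πDt)) = 344/(0.24 × 5.34 × 170.5) = 1.574 kg/m³.
(x−vt)²/(4Dt) = (125.57)²/(4 × 1.88 × 1230) = 1.705; exp(−1.705) = 0.1818.
C = 1.574 × 0.1818 = 0.286 kg/m³.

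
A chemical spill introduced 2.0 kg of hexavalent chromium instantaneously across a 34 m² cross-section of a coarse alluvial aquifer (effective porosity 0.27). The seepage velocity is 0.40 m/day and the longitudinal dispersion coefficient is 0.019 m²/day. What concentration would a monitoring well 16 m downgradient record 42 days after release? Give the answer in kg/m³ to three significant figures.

0.0563 kg/m³

For an instantaneous plane source, C(x,t) = M/(n_e·A·√(4πDt)) · exp(−(x−vt)²/(4Dt)), with n_e·A the pore (flow) area.
Plume center vt = 0.40 × 42 = 16.8 m, so the well at 16 m is 0.8 m upgradient of the peak.
√(4πDt) = 3.167 m, giving peak height M/(n_e·A·√(4πDt)) = 2.0/(0.27 × 34 × 3.167) = 0.06879 kg/m³.
(x−vt)²/(4Dt) = (-0.8)²/(4 × 0.019 × 42) = 0.2005; exp(−0.2005) = 0.8183.
C = 0.06879 × 0.8183 = 0.0563 kg/m³.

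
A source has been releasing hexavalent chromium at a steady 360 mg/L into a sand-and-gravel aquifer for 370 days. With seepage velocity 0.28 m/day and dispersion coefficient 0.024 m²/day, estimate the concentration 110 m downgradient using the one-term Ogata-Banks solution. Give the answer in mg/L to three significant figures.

For a continuous step input, C/C₀ ≈ ½·erfc((x−vt)/(2√(Dt))).
vt = 0.28 × 370 = 103.6 m and 2√(Dt) = 2√(0.024 × 370) = 5.960 m.
Argument (x−vt)/(2√(Dt)) = (110 − 103.6)/5.960 = 1.074; ½·erfc(1.074) = 0.06440.
C = 360 × 0.06440 = 23.2 mg/L.

23.2 mg/L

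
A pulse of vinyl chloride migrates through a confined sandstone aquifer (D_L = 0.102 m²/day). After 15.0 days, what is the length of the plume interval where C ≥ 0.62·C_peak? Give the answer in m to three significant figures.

The plume is Gaussian with σ = √(2Dt) = √(2 × 0.102 × 15.0) = 1.749 m.
C/C_peak = exp(−Δx²/(2σ²)) = 0.62 ⇒ Δx = σ·√(−2 ln 0.62) = 1.749 × 0.9778 = 1.710 m.
Width = 2Δx = 3.42 m.

3.42 m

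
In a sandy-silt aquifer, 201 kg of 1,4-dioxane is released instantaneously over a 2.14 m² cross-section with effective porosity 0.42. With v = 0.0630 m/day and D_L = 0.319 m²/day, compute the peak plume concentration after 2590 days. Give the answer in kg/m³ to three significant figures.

2.19 kg/m³

The peak of an instantaneous 1D plume sits at x = vt; there the Gaussian factor is 1 and C_max = M/(n_e·A·√(4πDt)), where n_e·A is the pore area the mass is dissolved in.
√(4πDt) = √(4π × 0.319 × 2590) = 101.9 m, so C_max = 201/(0.42 × 2.14 × 101.9) = 2.19 kg/m³.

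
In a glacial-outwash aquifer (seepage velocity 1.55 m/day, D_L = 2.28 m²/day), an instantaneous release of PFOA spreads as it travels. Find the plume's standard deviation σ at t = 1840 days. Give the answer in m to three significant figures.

91.6 m

Dispersive spreading gives a Gaussian with σ² = 2Dt; advection only shifts the center.
σ = √(2 × 2.28 × 1840) = 91.6 m.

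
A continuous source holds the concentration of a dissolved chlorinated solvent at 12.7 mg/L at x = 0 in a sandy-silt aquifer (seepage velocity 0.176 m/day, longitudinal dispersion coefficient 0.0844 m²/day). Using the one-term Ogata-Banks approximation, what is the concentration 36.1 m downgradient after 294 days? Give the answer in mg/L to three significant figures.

12.5 mg/L

For a continuous step input, C/C₀ ≈ ½·erfc((x−vt)/(2√(Dt))).
vt = 0.176 × 294 = 51.744 m and 2√(Dt) = 2√(0.0844 × 294) = 9.963 m.
Argument (x−vt)/(2√(Dt)) = (36.1 − 51.744)/9.963 = -1.570; ½·erfc(-1.570) = 0.9868.
C = 12.7 × 0.9868 = 12.5 mg/L.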